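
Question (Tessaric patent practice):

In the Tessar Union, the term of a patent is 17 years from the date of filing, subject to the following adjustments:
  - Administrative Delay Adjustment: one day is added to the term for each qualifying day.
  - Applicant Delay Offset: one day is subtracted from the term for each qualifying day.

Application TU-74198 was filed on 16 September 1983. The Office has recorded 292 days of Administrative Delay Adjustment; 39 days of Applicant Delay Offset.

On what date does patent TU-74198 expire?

May 27, 2001

Base term: filing date + 17 years → 16 September 2000.
Administrative Delay Adjustment: +292 days → 5 July 2001.
Applicant Delay Offset: −39 days → 27 May 2001.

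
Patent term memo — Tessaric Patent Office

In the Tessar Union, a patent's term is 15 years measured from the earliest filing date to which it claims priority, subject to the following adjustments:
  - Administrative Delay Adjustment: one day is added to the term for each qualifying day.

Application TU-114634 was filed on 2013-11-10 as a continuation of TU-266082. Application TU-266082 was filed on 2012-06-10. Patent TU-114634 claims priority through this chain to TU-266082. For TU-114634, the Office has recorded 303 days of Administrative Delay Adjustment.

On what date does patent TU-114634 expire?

Earliest priority filing: 10 June 2012.
Base term: 10 June 2012 + 15 years → 10 June 2027.
Administrative Delay Adjustment: +303 days → 8 April 2028.

April 8, 2028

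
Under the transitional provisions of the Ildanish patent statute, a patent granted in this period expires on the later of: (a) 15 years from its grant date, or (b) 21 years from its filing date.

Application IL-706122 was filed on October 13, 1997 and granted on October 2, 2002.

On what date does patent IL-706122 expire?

2018-10-13

(a) grant + 15 years → 2 October 2017.
(b) filing + 21 years → 13 October 2018.
Later of the two: 13 October 2018.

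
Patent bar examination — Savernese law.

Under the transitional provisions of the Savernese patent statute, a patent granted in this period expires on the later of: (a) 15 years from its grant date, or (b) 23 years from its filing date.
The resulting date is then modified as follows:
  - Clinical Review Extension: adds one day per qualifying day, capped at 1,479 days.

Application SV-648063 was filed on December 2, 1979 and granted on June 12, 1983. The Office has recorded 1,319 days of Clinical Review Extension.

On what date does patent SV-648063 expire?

(a) grant + 15 years → 12 June 1998.
(b) filing + 23 years → 2 December 2002.
Later of the two: 2 December 2002.
Clinical Review Extension: 1319 days (within the 1479-day cap) → +1319 days → 13 July 2006.

July 13, 2006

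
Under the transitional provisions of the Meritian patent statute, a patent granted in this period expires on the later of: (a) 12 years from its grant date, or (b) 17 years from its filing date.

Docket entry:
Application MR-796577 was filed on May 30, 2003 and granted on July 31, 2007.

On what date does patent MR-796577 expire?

(a) grant + 12 years → 31 July 2019.
(b) filing + 17 years → 30 May 2020.
Later of the two: 30 May 2020.

2020-05-30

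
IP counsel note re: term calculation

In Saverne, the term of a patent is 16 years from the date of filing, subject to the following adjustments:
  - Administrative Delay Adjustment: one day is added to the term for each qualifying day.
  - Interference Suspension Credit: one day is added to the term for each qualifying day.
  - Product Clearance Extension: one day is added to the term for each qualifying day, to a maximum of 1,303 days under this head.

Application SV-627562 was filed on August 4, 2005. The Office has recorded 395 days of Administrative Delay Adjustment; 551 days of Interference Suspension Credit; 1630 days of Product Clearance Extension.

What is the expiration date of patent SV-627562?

October 1, 2027

Base term: filing date + 16 years → 4 August 2021.
Administrative Delay Adjustment: +395 days → 3 September 2022.
Interference Suspension Credit: +551 days → 7 March 2024.
Product Clearance Extension: 1630 days claimed exceeds the 1303-day cap, so +1303 days → 1 October 2027.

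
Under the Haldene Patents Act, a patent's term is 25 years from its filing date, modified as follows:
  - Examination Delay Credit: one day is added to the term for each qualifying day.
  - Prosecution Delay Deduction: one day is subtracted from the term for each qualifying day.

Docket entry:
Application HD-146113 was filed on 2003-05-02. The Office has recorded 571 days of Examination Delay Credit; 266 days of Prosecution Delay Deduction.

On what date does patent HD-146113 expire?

Base term: filing date + 25 years → 2 May 2028.
Examination Delay Credit: +571 days → 24 November 2029.
Prosecution Delay Deduction: −266 days → 3 March 2029.

2029-03-03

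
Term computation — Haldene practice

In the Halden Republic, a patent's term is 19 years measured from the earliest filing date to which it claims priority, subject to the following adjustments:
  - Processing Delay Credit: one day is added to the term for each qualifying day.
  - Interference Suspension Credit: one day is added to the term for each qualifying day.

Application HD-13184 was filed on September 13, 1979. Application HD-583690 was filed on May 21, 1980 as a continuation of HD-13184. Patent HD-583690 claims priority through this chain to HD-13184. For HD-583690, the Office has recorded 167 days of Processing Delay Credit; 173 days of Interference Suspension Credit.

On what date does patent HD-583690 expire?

1999-08-19

Earliest priority filing: 13 September 1979.
Base term: 13 September 1979 + 19 years → 13 September 1998.
Processing Delay Credit: +167 days → 27 February 1999.
Interference Suspension Credit: +173 days → 19 August 1999.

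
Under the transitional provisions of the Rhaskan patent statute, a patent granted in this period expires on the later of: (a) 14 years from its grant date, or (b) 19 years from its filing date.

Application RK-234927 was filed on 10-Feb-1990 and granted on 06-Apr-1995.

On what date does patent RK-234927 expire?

April 6, 2009

(a) grant + 14 years → 6 April 2009.
(b) filing + 19 years → 10 February 2009.
Later of the two: 6 April 2009.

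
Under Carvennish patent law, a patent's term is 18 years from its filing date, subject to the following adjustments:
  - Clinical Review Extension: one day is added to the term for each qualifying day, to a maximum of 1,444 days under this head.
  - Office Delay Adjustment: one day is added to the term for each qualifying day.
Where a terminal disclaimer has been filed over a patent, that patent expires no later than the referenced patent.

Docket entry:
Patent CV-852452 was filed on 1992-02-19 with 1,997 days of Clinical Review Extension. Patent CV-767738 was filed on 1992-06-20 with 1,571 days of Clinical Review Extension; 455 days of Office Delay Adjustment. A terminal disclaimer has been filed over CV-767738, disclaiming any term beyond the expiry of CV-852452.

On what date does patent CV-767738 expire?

Natural term of CV-767738:
  Base: filing + 18 years → 20 June 2010.
  Clinical Review Extension: 1571 days claimed exceeds the 1444-day cap, so +1444 days → 3 June 2014.
  Office Delay Adjustment: +455 days → 1 September 2015.
Expiry of referenced patent CV-852452:
  Base: filing + 18 years → 19 February 2010.
  Clinical Review Extension: 1997 days claimed exceeds the 1444-day cap, so +1444 days → 2 February 2014.
Terminal disclaimer: CV-767738 expires on the earlier of 1 September 2015 and 2 February 2014.

February 2, 2014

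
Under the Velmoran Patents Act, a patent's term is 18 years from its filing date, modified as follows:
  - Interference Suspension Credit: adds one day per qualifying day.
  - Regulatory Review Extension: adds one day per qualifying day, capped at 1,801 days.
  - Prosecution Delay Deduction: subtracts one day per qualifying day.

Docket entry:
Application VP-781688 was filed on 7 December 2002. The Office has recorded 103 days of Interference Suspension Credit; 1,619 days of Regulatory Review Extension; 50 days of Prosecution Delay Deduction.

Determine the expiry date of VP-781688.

Base term: filing date + 18 years → 7 December 2020.
Interference Suspension Credit: +103 days → 20 March 2021.
Regulatory Review Extension: 1619 days (within the 1801-day cap) → +1619 days → 25 August 2025.
Prosecution Delay Deduction: −50 days → 6 July 2025.

2025-07-06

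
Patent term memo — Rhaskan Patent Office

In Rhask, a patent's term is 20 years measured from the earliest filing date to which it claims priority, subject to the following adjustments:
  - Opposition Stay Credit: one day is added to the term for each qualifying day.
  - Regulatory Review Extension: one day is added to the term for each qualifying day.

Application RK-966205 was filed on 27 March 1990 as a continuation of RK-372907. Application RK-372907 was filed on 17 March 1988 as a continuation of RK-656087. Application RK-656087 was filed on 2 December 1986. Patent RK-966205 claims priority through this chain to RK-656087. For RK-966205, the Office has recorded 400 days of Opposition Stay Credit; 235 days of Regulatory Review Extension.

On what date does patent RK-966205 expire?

Earliest priority filing: 2 December 1986.
Base term: 2 December 1986 + 20 years → 2 December 2006.
Opposition Stay Credit: +400 days → 6 January 2008.
Regulatory Review Extension: +235 days → 28 August 2008.

August 28, 2008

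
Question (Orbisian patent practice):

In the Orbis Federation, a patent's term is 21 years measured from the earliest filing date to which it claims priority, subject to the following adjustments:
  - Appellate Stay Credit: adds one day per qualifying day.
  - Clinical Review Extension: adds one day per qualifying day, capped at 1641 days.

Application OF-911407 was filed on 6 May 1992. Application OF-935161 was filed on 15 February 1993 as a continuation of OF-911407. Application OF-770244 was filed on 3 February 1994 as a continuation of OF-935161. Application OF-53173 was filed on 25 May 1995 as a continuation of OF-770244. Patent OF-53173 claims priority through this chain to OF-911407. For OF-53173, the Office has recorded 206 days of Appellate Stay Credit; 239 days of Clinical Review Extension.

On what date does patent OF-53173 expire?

July 25, 2014

Earliest priority filing: 6 May 1992.
Base term: 6 May 1992 + 21 years → 6 May 2013.
Appellate Stay Credit: +206 days → 28 November 2013.
Clinical Review Extension: 239 days (within the 1641-day cap) → +239 days → 25 July 2014.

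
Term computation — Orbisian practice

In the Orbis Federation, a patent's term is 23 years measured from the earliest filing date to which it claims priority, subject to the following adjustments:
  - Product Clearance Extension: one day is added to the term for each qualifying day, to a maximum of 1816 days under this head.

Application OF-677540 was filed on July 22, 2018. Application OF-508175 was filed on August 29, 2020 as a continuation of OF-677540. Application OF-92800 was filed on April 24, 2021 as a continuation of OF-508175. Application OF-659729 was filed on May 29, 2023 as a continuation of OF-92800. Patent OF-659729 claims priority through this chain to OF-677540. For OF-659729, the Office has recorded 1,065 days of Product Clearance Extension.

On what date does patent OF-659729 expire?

Earliest priority filing: 22 July 2018.
Base term: 22 July 2018 + 23 years → 22 July 2041.
Product Clearance Extension: 1065 days (within the 1816-day cap) → +1065 days → 21 June 2044.

June 21, 2044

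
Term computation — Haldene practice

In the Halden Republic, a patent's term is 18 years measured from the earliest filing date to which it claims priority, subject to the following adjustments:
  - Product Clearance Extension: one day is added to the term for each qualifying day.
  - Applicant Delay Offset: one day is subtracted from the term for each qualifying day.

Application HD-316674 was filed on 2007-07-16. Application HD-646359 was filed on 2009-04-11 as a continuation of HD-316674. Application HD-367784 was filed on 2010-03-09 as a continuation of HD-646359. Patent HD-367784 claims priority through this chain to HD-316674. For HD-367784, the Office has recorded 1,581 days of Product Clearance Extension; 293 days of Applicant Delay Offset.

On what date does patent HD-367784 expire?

January 24, 2029

Earliest priority filing: 16 July 2007.
Base term: 16 July 2007 + 18 years → 16 July 2025.
Product Clearance Extension: +1581 days → 13 November 2029.
Applicant Delay Offset: −293 days → 24 January 2029.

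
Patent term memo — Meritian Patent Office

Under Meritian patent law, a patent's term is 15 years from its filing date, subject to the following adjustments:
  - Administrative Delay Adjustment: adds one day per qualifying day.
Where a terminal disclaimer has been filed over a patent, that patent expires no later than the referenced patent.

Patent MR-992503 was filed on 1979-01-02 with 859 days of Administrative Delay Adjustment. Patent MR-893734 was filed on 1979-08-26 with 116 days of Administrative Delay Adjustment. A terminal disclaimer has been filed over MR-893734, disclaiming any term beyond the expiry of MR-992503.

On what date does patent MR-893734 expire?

Natural term of MR-893734:
  Base: filing + 15 years → 26 August 1994.
  Administrative Delay Adjustment: +116 days → 20 December 1994.
Expiry of referenced patent MR-992503:
  Base: filing + 15 years → 2 January 1994.
  Administrative Delay Adjustment: +859 days → 10 May 1996.
Terminal disclaimer: MR-893734 expires on the earlier of 20 December 1994 and 10 May 1996.

1994-12-20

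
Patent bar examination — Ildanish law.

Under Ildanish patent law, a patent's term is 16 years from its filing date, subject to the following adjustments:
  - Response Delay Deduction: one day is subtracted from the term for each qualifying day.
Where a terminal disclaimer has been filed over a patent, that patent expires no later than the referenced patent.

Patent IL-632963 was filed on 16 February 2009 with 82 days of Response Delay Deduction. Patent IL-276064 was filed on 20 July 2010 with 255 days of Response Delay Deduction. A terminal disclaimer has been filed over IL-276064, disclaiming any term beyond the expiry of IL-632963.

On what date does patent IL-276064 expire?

November 26, 2024

Natural term of IL-276064:
  Base: filing + 16 years → 20 July 2026.
  Response Delay Deduction: −255 days → 7 November 2025.
Expiry of referenced patent IL-632963:
  Base: filing + 16 years → 16 February 2025.
  Response Delay Deduction: −82 days → 26 November 2024.
Terminal disclaimer: IL-276064 expires on the earlier of 7 November 2025 and 26 November 2024.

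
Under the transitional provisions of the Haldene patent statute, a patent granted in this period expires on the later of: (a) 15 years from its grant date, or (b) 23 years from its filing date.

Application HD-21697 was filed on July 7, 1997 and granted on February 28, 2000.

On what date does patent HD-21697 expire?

July 7, 2020

(a) grant + 15 years → 28 February 2015.
(b) filing + 23 years → 7 July 2020.
Later of the two: 7 July 2020.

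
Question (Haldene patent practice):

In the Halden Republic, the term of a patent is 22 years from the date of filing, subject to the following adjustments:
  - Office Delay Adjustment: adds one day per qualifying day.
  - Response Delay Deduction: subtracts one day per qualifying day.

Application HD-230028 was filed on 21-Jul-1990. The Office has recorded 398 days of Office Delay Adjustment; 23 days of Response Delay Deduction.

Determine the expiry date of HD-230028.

July 31, 2013

Base term: filing date + 22 years → 21 July 2012.
Office Delay Adjustment: +398 days → 23 August 2013.
Response Delay Deduction: −23 days → 31 July 2013.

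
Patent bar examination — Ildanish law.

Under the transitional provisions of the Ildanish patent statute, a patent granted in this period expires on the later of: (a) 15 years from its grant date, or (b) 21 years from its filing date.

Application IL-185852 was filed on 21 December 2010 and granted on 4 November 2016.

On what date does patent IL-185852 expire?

2031-12-21

(a) grant + 15 years → 4 November 2031.
(b) filing + 21 years → 21 December 2031.
Later of the two: 21 December 2031.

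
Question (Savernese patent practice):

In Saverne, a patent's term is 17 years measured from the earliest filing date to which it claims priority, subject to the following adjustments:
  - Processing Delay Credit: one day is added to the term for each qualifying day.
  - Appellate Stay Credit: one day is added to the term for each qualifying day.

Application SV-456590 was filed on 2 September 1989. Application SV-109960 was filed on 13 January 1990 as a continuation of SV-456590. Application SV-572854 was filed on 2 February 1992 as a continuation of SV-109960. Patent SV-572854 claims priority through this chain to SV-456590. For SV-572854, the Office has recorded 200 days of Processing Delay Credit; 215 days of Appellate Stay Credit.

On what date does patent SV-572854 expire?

October 22, 2007

Earliest priority filing: 2 September 1989.
Base term: 2 September 1989 + 17 years → 2 September 2006.
Processing Delay Credit: +200 days → 21 March 2007.
Appellate Stay Credit: +215 days → 22 October 2007.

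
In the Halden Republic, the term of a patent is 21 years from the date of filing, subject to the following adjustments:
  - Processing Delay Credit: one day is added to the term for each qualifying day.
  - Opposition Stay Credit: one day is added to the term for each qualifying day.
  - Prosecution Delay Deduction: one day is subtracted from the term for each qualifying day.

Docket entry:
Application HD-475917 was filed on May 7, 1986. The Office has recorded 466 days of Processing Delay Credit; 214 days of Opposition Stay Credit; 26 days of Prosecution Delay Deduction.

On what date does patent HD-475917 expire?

Base term: filing date + 21 years → 7 May 2007.
Processing Delay Credit: +466 days → 15 August 2008.
Opposition Stay Credit: +214 days → 17 March 2009.
Prosecution Delay Deduction: −26 days → 19 February 2009.

February 19, 2009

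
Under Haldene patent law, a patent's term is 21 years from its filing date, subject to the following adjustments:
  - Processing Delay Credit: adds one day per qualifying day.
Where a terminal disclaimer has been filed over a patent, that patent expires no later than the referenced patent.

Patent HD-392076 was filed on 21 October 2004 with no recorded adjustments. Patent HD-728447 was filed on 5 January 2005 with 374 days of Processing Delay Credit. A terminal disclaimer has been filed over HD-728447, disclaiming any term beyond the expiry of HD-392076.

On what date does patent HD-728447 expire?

Natural term of HD-728447:
  Base: filing + 21 years → 5 January 2026.
  Processing Delay Credit: +374 days → 14 January 2027.
Expiry of referenced patent HD-392076:
  Base: filing + 21 years → 21 October 2025.
Terminal disclaimer: HD-728447 expires on the earlier of 14 January 2027 and 21 October 2025.

2025-10-21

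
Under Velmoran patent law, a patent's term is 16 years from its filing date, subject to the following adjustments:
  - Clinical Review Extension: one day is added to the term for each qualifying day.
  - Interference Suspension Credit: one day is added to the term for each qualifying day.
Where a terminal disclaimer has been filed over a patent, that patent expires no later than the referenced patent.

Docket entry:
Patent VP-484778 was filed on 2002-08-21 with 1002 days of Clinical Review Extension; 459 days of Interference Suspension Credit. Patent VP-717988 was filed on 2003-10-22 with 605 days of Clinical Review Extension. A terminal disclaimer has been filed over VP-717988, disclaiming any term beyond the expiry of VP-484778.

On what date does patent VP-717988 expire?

Natural term of VP-717988:
  Base: filing + 16 years → 22 October 2019.
  Clinical Review Extension: +605 days → 18 June 2021.
Expiry of referenced patent VP-484778:
  Base: filing + 16 years → 21 August 2018.
  Clinical Review Extension: +1002 days → 19 May 2021.
  Interference Suspension Credit: +459 days → 21 August 2022.
Terminal disclaimer: VP-717988 expires on the earlier of 18 June 2021 and 21 August 2022.

2021-06-18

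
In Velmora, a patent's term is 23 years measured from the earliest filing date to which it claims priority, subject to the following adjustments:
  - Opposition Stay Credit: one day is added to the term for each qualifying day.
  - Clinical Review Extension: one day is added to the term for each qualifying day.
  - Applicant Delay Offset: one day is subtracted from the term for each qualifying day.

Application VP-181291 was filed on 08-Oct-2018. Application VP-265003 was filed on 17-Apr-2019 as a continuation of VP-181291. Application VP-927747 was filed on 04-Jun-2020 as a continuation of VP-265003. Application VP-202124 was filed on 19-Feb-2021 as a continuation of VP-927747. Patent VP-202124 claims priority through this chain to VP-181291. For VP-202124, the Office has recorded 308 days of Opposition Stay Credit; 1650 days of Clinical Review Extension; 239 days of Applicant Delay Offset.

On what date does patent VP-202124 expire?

Earliest priority filing: 8 October 2018.
Base term: 8 October 2018 + 23 years → 8 October 2041.
Opposition Stay Credit: +308 days → 12 August 2042.
Clinical Review Extension: +1650 days → 17 February 2047.
Applicant Delay Offset: −239 days → 23 June 2046.

June 23, 2046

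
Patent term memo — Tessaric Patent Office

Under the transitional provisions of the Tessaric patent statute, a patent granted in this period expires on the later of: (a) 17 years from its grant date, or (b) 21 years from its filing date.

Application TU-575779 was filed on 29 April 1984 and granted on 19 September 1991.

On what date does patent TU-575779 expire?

(a) grant + 17 years → 19 September 2008.
(b) filing + 21 years → 29 April 2005.
Later of the two: 19 September 2008.

2008-09-19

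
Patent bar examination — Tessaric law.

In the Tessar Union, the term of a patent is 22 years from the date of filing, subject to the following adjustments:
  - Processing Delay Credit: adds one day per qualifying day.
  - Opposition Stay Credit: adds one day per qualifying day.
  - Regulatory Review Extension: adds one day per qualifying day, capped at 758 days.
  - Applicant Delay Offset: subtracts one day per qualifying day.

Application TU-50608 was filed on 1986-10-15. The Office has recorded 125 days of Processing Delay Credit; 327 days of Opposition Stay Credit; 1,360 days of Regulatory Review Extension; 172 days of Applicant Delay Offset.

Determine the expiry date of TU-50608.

Base term: filing date + 22 years → 15 October 2008.
Processing Delay Credit: +125 days → 17 February 2009.
Opposition Stay Credit: +327 days → 10 January 2010.
Regulatory Review Extension: 1360 days claimed exceeds the 758-day cap, so +758 days → 7 February 2012.
Applicant Delay Offset: −172 days → 19 August 2011.

August 19, 2011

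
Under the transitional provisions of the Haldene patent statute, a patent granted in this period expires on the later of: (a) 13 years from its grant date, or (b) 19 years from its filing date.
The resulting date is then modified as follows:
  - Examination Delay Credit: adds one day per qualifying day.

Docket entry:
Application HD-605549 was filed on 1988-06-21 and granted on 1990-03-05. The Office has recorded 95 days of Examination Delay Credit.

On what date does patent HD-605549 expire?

(a) grant + 13 years → 5 March 2003.
(b) filing + 19 years → 21 June 2007.
Later of the two: 21 June 2007.
Examination Delay Credit: +95 days → 24 September 2007.

2007-09-24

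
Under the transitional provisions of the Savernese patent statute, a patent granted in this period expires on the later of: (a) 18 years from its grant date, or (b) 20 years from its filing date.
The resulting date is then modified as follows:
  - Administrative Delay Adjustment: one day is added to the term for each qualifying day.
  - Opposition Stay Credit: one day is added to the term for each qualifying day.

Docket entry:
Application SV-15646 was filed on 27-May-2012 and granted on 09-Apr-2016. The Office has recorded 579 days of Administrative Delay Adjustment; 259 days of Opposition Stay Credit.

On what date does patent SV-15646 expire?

(a) grant + 18 years → 9 April 2034.
(b) filing + 20 years → 27 May 2032.
Later of the two: 9 April 2034.
Administrative Delay Adjustment: +579 days → 9 November 2035.
Opposition Stay Credit: +259 days → 25 July 2036.

July 25, 2036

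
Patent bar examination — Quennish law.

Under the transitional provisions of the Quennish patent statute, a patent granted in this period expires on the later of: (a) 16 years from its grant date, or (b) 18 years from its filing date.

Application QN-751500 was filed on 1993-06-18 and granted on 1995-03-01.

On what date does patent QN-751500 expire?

(a) grant + 16 years → 1 March 2011.
(b) filing + 18 years → 18 June 2011.
Later of the two: 18 June 2011.

June 18, 2011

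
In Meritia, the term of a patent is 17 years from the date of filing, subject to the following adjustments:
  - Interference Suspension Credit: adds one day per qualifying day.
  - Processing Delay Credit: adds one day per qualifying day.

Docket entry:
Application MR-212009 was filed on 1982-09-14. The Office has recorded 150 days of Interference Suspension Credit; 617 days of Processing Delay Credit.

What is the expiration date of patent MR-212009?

2001-10-20

Base term: filing date + 17 years → 14 September 1999.
Interference Suspension Credit: +150 days → 11 February 2000.
Processing Delay Credit: +617 days → 20 October 2001.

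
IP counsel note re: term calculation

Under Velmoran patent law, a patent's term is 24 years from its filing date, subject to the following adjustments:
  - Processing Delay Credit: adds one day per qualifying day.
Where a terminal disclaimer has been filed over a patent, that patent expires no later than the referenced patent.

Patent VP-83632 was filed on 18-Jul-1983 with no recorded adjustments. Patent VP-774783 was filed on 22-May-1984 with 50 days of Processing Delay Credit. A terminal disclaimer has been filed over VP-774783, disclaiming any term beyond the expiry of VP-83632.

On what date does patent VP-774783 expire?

2007-07-18

Natural term of VP-774783:
  Base: filing + 24 years → 22 May 2008.
  Processing Delay Credit: +50 days → 11 July 2008.
Expiry of referenced patent VP-83632:
  Base: filing + 24 years → 18 July 2007.
Terminal disclaimer: VP-774783 expires on the earlier of 11 July 2008 and 18 July 2007.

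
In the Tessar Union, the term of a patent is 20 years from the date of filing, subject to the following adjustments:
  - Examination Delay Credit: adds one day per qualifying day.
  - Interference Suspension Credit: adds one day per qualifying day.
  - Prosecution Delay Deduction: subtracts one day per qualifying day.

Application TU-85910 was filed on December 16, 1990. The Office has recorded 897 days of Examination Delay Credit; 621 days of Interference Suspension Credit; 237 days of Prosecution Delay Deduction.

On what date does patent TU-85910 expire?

Base term: filing date + 20 years → 16 December 2010.
Examination Delay Credit: +897 days → 31 May 2013.
Interference Suspension Credit: +621 days → 11 February 2015.
Prosecution Delay Deduction: −237 days → 19 June 2014.

June 19, 2014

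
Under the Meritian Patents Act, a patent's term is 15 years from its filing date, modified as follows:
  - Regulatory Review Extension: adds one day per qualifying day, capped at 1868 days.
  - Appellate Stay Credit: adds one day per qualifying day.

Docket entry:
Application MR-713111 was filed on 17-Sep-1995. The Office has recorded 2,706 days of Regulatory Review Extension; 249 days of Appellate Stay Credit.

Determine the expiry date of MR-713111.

July 4, 2016

Base term: filing date + 15 years → 17 September 2010.
Regulatory Review Extension: 2706 days claimed exceeds the 1868-day cap, so +1868 days → 29 October 2015.
Appellate Stay Credit: +249 days → 4 July 2016.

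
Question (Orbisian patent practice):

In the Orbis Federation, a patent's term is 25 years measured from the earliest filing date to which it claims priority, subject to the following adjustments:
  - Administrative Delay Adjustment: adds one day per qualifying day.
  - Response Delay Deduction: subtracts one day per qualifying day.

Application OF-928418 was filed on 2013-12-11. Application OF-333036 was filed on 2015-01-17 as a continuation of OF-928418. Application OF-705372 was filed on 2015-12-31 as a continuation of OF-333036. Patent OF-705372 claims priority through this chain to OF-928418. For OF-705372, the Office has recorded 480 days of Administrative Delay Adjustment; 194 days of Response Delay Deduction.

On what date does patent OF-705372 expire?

2039-09-23

Earliest priority filing: 11 December 2013.
Base term: 11 December 2013 + 25 years → 11 December 2038.
Administrative Delay Adjustment: +480 days → 4 April 2040.
Response Delay Deduction: −194 days → 23 September 2039.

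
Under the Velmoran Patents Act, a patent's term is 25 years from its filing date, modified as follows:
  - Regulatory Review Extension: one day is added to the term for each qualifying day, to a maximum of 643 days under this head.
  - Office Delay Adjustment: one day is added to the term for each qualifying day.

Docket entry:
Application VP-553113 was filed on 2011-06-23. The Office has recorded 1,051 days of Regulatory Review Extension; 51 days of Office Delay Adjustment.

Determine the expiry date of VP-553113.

2038-05-18

Base term: filing date + 25 years → 23 June 2036.
Regulatory Review Extension: 1051 days claimed exceeds the 643-day cap, so +643 days → 28 March 2038.
Office Delay Adjustment: +51 days → 18 May 2038.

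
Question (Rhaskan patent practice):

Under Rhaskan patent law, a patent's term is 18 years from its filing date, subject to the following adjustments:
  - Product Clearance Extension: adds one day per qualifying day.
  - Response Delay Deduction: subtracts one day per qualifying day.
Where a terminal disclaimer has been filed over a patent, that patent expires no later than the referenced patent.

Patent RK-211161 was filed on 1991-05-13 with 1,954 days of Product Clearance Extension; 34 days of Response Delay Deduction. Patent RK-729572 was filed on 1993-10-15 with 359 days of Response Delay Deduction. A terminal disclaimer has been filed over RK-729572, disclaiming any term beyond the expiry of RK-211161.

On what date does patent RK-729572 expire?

Natural term of RK-729572:
  Base: filing + 18 years → 15 October 2011.
  Response Delay Deduction: −359 days → 21 October 2010.
Expiry of referenced patent RK-211161:
  Base: filing + 18 years → 13 May 2009.
  Product Clearance Extension: +1954 days → 18 September 2014.
  Response Delay Deduction: −34 days → 15 August 2014.
Terminal disclaimer: RK-729572 expires on the earlier of 21 October 2010 and 15 August 2014.

October 21, 2010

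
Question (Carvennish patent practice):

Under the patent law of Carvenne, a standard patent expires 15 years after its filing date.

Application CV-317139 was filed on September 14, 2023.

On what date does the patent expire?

September 14, 2038

Filing date + 15 years → 14 September 2038.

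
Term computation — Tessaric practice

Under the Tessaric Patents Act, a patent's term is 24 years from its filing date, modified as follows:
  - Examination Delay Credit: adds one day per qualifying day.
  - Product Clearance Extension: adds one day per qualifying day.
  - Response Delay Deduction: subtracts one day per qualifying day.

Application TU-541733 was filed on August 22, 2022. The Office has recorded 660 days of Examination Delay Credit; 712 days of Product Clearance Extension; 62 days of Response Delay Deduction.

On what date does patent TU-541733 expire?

Base term: filing date + 24 years → 22 August 2046.
Examination Delay Credit: +660 days → 12 June 2048.
Product Clearance Extension: +712 days → 25 May 2050.
Response Delay Deduction: −62 days → 24 March 2050.

March 24, 2050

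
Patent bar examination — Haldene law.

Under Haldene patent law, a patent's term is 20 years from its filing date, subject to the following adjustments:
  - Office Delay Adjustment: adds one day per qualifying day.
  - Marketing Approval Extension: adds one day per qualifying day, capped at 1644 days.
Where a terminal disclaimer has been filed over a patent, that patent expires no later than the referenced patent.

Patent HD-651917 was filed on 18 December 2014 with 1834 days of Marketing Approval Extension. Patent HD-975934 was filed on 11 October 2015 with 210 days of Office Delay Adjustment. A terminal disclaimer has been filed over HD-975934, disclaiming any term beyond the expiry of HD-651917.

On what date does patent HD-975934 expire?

Natural term of HD-975934:
  Base: filing + 20 years → 11 October 2035.
  Office Delay Adjustment: +210 days → 8 May 2036.
Expiry of referenced patent HD-651917:
  Base: filing + 20 years → 18 December 2034.
  Marketing Approval Extension: 1834 days claimed exceeds the 1644-day cap, so +1644 days → 19 June 2039.
Terminal disclaimer: HD-975934 expires on the earlier of 8 May 2036 and 19 June 2039.

2036-05-08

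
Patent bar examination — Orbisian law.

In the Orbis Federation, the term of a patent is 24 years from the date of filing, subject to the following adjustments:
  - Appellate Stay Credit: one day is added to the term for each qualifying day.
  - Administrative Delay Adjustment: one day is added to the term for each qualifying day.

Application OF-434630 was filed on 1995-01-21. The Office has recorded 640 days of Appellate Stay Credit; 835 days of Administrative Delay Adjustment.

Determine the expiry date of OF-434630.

Base term: filing date + 24 years → 21 January 2019.
Appellate Stay Credit: +640 days → 22 October 2020.
Administrative Delay Adjustment: +835 days → 4 February 2023.

2023-02-04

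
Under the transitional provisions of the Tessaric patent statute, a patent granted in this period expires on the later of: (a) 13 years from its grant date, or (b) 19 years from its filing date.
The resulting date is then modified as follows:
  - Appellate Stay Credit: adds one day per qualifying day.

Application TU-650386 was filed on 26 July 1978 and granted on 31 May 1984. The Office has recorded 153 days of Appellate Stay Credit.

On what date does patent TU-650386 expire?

December 26, 1997

(a) grant + 13 years → 31 May 1997.
(b) filing + 19 years → 26 July 1997.
Later of the two: 26 July 1997.
Appellate Stay Credit: +153 days → 26 December 1997.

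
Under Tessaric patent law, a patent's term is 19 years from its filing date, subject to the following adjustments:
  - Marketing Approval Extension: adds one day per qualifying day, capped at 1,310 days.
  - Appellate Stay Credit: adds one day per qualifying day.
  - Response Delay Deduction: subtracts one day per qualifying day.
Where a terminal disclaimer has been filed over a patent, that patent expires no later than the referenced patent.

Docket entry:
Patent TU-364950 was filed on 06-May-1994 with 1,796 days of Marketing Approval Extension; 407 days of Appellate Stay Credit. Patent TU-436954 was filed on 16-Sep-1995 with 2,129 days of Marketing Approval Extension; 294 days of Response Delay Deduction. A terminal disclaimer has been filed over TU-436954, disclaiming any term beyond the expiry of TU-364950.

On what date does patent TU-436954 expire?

2017-06-28

Natural term of TU-436954:
  Base: filing + 19 years → 16 September 2014.
  Marketing Approval Extension: 2129 days claimed exceeds the 1310-day cap, so +1310 days → 18 April 2018.
  Response Delay Deduction: −294 days → 28 June 2017.
Expiry of referenced patent TU-364950:
  Base: filing + 19 years → 6 May 2013.
  Marketing Approval Extension: 1796 days claimed exceeds the 1310-day cap, so +1310 days → 6 December 2016.
  Appellate Stay Credit: +407 days → 17 January 2018.
Terminal disclaimer: TU-436954 expires on the earlier of 28 June 2017 and 17 January 2018.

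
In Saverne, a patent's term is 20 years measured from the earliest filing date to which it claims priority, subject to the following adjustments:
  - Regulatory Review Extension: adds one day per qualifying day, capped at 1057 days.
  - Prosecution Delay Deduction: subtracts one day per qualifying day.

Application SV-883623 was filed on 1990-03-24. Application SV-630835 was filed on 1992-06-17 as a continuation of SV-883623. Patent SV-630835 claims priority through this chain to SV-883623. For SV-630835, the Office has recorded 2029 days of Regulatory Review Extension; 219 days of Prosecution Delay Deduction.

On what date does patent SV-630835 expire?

2012-07-09

Earliest priority filing: 24 March 1990.
Base term: 24 March 1990 + 20 years → 24 March 2010.
Regulatory Review Extension: 2029 days claimed exceeds the 1057-day cap, so +1057 days → 13 February 2013.
Prosecution Delay Deduction: −219 days → 9 July 2012.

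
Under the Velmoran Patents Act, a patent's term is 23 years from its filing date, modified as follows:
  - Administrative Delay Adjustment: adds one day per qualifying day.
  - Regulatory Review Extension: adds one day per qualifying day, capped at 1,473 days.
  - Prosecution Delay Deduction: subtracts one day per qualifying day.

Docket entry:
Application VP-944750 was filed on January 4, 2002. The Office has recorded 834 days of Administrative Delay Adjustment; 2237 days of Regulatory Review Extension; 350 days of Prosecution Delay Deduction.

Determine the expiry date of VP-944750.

Base term: filing date + 23 years → 4 January 2025.
Administrative Delay Adjustment: +834 days → 18 April 2027.
Regulatory Review Extension: 2237 days claimed exceeds the 1473-day cap, so +1473 days → 30 April 2031.
Prosecution Delay Deduction: −350 days → 15 May 2030.

May 15, 2030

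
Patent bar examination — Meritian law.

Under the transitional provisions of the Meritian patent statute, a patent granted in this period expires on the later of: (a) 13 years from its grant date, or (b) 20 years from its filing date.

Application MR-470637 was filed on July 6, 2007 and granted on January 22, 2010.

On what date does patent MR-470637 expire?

July 6, 2027

(a) grant + 13 years → 22 January 2023.
(b) filing + 20 years → 6 July 2027.
Later of the two: 6 July 2027.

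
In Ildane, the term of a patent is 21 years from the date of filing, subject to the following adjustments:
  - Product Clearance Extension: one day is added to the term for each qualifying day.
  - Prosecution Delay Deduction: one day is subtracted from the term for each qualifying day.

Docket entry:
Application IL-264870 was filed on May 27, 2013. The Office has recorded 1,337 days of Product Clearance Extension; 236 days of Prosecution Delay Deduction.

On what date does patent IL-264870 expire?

June 1, 2037

Base term: filing date + 21 years → 27 May 2034.
Product Clearance Extension: +1337 days → 23 January 2038.
Prosecution Delay Deduction: −236 days → 1 June 2037.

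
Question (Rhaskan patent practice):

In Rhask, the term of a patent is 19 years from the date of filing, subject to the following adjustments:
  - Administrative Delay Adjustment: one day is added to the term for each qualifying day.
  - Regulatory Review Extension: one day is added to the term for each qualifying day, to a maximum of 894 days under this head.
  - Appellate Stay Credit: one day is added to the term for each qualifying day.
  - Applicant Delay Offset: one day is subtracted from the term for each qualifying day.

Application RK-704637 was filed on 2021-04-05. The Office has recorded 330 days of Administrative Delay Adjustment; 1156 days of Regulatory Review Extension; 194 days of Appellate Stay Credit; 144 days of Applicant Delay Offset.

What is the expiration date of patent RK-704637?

Base term: filing date + 19 years → 5 April 2040.
Administrative Delay Adjustment: +330 days → 1 March 2041.
Regulatory Review Extension: 1156 days claimed exceeds the 894-day cap, so +894 days → 12 August 2043.
Appellate Stay Credit: +194 days → 22 February 2044.
Applicant Delay Offset: −144 days → 1 October 2043.

2043-10-01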